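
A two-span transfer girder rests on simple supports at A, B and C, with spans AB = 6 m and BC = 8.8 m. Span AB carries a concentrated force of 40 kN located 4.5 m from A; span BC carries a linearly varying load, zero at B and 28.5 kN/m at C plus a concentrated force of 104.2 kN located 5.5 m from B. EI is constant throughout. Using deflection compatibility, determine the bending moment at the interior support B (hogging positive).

Take M_B as the redundant. Released structure: two simple spans AB and BC with a hinge at B.
Discontinuity in slope at B on the released structure — sum the simple-span end rotations:
  span AB: point load 40 at a = 4.5: Pab(L + a)/(6LEI) = 78.75/EI
  span BC: triangular load, peak 28.5: 7w₀L³/(360EI) = 377.6/EI
  span BC: point load 104.2 at a = 5.5: Pab(L + b)/(6LEI) = 433.4/EI
  relative rotation θ_0 = (78.75 + 811.1)/EI = 889.8/EI
A unit hogging moment at B produces rotation L₁/(3EI) + L₂/(3EI) = 4.933/EI.
Compatibility: M_B·(L₁+L₂)/(3EI) = θ_0, giving M_B = 180.4 kN·m (hogging).

M_B = 180.4 kN·m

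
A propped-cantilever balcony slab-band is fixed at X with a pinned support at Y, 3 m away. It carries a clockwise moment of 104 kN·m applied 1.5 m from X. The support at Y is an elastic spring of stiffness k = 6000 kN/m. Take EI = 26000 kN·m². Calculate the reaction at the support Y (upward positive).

Take the reaction at Y as the redundant and release it; the primary structure is a cantilever fixed at X.
Downward deflection at the released point Y due to the loads:
  clockwise couple 104 at a = 1.5: M₀a(2L − a)/(2EI) = 351/EI
Flexibility coefficient — unit upward force at Y: δ_{YY} = L³/(3EI) = 9/EI.
With EI = 26000 kN·m²: δ_0 = 0.0135 m and δ_{YY} = 0.000346 m/kN.
Compatibility — the spring shortens by R_Y/k under the reaction it provides: δ_0 − R_Y·δ_{YY} = R_Y/k. With 1/k = 0.000167 m/kN, R_Y = δ_0 / (δ_{YY} + 1/k) = 0.0135 / (0.000346 + 0.000167) = 26.32 kN.

R_Y = 26.32 kN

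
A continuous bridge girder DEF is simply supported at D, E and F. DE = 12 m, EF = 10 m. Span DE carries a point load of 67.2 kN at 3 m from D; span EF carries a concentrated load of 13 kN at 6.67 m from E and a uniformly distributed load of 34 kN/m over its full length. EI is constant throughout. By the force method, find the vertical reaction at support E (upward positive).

R_E = 237.6 kN

Release continuity at E by inserting a hinge; the redundant is the internal moment M_E. The primary structure is two simply-supported spans DE and EF.
Discontinuity in slope at E on the released structure — sum the simple-span end rotations:
  span DE: point load 67.2 at a = 3: Pab(L + a)/(6LEI) = 378/EI
  span EF: point load 13 at a = 6.67: Pab(L + b)/(6LEI) = 64.15/EI
  span EF: UDL 34: wL³/(24EI) = 1417/EI
  relative rotation θ_0 = (378 + 1481)/EI = 1859/EI
A unit hogging moment at E produces rotation L₁/(3EI) + L₂/(3EI) = 7.333/EI.
Slope continuity at E: θ_0 = M_E·7.333/EI, so M_E = 1859/7.333 = 253.5 kN·m (hogging).
Span DE, ΣM about D with M_E applied at E: R_E^{DE}·12 = 201.6 + 253.5, so R_E^{DE} = 37.92 kN and R_D = 67.2 − 37.92 = 29.28 kN.
Span EF, ΣM about F: R_E^{EF}·10 = 1743 + 253.5, so R_E^{EF} = 199.7 kN and R_F = 353 − 199.7 = 153.3 kN.
R_E = 37.92 + 199.7 = 237.6 kN.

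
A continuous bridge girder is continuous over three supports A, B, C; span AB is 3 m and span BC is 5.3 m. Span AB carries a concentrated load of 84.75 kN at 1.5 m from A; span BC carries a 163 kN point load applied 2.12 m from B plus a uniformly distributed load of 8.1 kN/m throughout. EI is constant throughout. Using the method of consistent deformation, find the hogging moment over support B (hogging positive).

Insert a hinge at B; M_B is the redundant, and each span becomes simply supported.
Rotations at B on the released spans (each span's end-slope, ×1/EI):
  span AB: point load 84.75 at a = 1.5: Pab(L + a)/(6LEI) = 47.67/EI
  span BC: point load 163 at a = 2.12: Pab(L + b)/(6LEI) = 293/EI
  span BC: UDL 8.1: wL³/(24EI) = 50.25/EI
  relative rotation θ_0 = (47.67 + 343.3)/EI = 391/EI
A unit hogging moment at B produces rotation L₁/(3EI) + L₂/(3EI) = 2.767/EI.
Slope continuity at B: θ_0 = M_B·2.767/EI, so M_B = 391/2.767 = 141.3 kN·m (hogging).

M_B = 141.3 kN·m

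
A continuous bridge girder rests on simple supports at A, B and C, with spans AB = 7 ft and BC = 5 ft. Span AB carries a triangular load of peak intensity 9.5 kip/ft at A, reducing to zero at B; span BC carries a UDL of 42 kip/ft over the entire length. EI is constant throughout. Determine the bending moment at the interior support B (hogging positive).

M_B = 70.53 kip·ft

Insert a hinge at B; M_B is the redundant, and each span becomes simply supported.
Discontinuity in slope at B on the released structure — sum the simple-span end rotations:
  span AB: triangular load, peak 9.5: 7w₀L³/(360EI) = 63.36/EI
  span BC: UDL 42: wL³/(24EI) = 218.8/EI
  relative rotation θ_0 = (63.36 + 218.8)/EI = 282.1/EI
A unit hogging moment at B produces rotation L₁/(3EI) + L₂/(3EI) = 4/EI.
Slope continuity at B: θ_0 = M_B·4/EI, so M_B = 282.1/4 = 70.53 kip·ft (hogging).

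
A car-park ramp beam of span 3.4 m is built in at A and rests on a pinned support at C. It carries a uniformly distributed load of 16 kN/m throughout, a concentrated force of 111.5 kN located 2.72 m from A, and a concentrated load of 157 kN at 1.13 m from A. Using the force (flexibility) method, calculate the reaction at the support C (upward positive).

Remove the prop at C; the released (primary) structure is a cantilever built in at A.
Primary-structure tip deflection at C by superposition:
  UDL 16: wL⁴/(8EI) = 267.3/EI
  point load 111.5 at a = 2.72: Pa²(3L − a)/(6EI) = 1028/EI
  point load 157 at a = 1.13: Pa²(3L − a)/(6EI) = 303/EI
  δ_0 = 1599/EI
Tip deflection under a unit load at C: L³/(3EI) = 13.1/EI.
Compatibility at C: δ_0 − R_C·δ_{CC} = 0, so R_C = 1599/13.1 = 122 kN.

R_C = 122 kN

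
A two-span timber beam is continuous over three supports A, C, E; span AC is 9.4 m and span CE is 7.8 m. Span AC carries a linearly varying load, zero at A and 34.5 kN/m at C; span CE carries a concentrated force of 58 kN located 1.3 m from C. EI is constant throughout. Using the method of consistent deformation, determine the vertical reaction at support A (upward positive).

Take M_C as the redundant. Released structure: two simple spans AC and CE with a hinge at C.
Discontinuity in slope at C on the released structure — sum the simple-span end rotations:
  span AC: triangular load, peak 34.5: w₀L³/(45EI) = 636.8/EI
  span CE: point load 58 at a = 1.3: Pab(L + b)/(6LEI) = 149.8/EI
  relative rotation θ_0 = (636.8 + 149.8)/EI = 786.5/EI
A unit hogging moment at C produces rotation L₁/(3EI) + L₂/(3EI) = 5.733/EI.
Compatibility: M_C·(L₁+L₂)/(3EI) = θ_0, giving M_C = 137.2 kN·m (hogging).
Span AC, ΣM about A with M_C applied at C: R_C^{AC}·9.4 = 1016 + 137.2, so R_C^{AC} = 122.7 kN and R_A = 162.2 − 122.7 = 39.46 kN.

R_A = 39.46 kN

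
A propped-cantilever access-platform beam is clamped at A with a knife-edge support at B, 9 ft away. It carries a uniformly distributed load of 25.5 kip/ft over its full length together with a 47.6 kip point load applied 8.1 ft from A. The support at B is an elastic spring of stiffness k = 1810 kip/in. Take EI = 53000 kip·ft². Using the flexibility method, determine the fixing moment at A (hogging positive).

Release the roller at B. Primary structure: cantilever fixed at A.
Primary-structure tip deflection at B by superposition:
  UDL 25.5: wL⁴/(8EI) = 20913/EI
  point load 47.6 at a = 8.1: Pa²(3L − a)/(6EI) = 9838/EI
  δ_0 = 30751/EI
Tip deflection under a unit load at B: L³/(3EI) = 243/EI.
With EI = 53000 kip·ft²: δ_0 = 0.5802 ft and δ_{BB} = 0.004585 ft/kip.
Compatibility — the spring shortens by R_B/k under the reaction it provides: δ_0 − R_B·δ_{BB} = R_B/k. With 1/k = 1/(1810×12) ft/kip = 0.000046 ft/kip, R_B = δ_0 / (δ_{BB} + 1/k) = 0.5802 / (0.004585 + 0.000046) = 125.3 kip.
Moment equilibrium about A: M_A = Σ(load moments about A) − R_B·L = 1418 − 125.3×9 = 290.7 kip·ft.

M_A = 290.7 kip·ft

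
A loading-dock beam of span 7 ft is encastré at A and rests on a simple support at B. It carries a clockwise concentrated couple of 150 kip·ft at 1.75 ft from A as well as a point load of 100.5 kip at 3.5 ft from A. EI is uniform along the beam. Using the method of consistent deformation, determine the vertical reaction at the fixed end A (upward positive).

Release the roller at B. Primary structure: cantilever fixed at A.
Deflection at B on the released cantilever, summing each load's contribution:
  clockwise couple 150 at a = 1.75: M₀a(2L − a)/(2EI) = 1608/EI
  point load 100.5 at a = 3.5: Pa²(3L − a)/(6EI) = 3591/EI
  δ_0 = 5199/EI
Tip deflection under a unit load at B: L³/(3EI) = 114.3/EI.
Compatibility at B: δ_0 − R_B·δ_{BB} = 0, so R_B = 5199/114.3 = 45.47 kip.
Vertical equilibrium: R_A = ΣP − R_B = 100.5 − 45.47 = 55.03 kip.

R_A = 55.03 kip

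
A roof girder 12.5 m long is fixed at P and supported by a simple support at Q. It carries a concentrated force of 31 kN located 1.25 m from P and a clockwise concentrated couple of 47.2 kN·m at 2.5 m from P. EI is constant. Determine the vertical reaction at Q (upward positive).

R_Q = 2.489 kN

Release the roller at Q. Primary structure: cantilever fixed at P.
Deflection at Q on the released cantilever, summing each load's contribution:
  point load 31 at a = 1.25: Pa²(3L − a)/(6EI) = 292.6/EI
  clockwise couple 47.2 at a = 2.5: M₀a(2L − a)/(2EI) = 1328/EI
  δ_0 = 1620/EI
Flexibility coefficient — unit upward force at Q: δ_{QQ} = L³/(3EI) = 651/EI.
Compatibility at Q: δ_0 − R_Q·δ_{QQ} = 0, so R_Q = 1620/651 = 2.489 kN.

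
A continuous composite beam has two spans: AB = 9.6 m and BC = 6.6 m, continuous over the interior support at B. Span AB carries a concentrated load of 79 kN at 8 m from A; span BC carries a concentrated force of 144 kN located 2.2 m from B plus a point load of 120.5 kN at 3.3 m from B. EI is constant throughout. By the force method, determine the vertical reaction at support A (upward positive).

Release continuity at B by inserting a hinge; the redundant is the internal moment M_B. The primary structure is two simply-supported spans AB and BC.
End slopes at the hinge B, treating each span as simply supported:
  span AB: point load 79 at a = 8: Pab(L + a)/(6LEI) = 309/EI
  span BC: point load 144 at a = 2.2: Pab(L + b)/(6LEI) = 387.2/EI
  span BC: point load 120.5 at a = 3.3: Pab(L + b)/(6LEI) = 328.1/EI
  relative rotation θ_0 = (309 + 715.3)/EI = 1024/EI
A unit hogging moment at B produces rotation L₁/(3EI) + L₂/(3EI) = 5.4/EI.
Slope continuity at B: θ_0 = M_B·5.4/EI, so M_B = 1024/5.4 = 189.7 kN·m (hogging).
Span AB, ΣM about A with M_B applied at B: R_B^{AB}·9.6 = 632 + 189.7, so R_B^{AB} = 85.59 kN and R_A = 79 − 85.59 = -6.591 kN.

R_A = -6.591 kN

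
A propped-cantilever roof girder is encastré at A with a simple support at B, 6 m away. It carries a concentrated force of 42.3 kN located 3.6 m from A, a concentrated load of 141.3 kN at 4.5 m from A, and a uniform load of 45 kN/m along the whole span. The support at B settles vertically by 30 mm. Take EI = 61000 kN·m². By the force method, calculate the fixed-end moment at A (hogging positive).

Release the roller at B. Primary structure: cantilever fixed at A.
Primary-structure tip deflection at B by superposition:
  point load 42.3 at a = 3.6: Pa²(3L − a)/(6EI) = 1316/EI
  point load 141.3 at a = 4.5: Pa²(3L − a)/(6EI) = 6438/EI
  UDL 45: wL⁴/(8EI) = 7290/EI
  δ_0 = 15044/EI
Flexibility coefficient — unit upward force at B: δ_{BB} = L³/(3EI) = 72/EI.
With EI = 61000 kN·m²: δ_0 = 0.24662 m and δ_{BB} = 0.00118 m/kN.
Compatibility — the beam at B must follow the support down by 0.03 m: δ_0 − R_B·δ_{BB} = 0.03, so R_B = (0.24662 − 0.03)/0.00118 = 183.5 kN.
Moment equilibrium about A: M_A = Σ(load moments about A) − R_B·L = 1598 − 183.5×6 = 497 kN·m.

M_A = 497 kN·m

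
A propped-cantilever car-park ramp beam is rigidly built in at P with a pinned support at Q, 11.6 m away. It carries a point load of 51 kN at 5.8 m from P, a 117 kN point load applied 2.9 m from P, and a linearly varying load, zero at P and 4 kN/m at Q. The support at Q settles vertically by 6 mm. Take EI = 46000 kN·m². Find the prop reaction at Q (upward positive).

R_Q = 38.22 kN

Take the reaction at Q as the redundant and release it; the primary structure is a cantilever fixed at P.
Deflection at Q on the released cantilever, summing each load's contribution:
  point load 51 at a = 5.8: Pa²(3L − a)/(6EI) = 8292/EI
  point load 117 at a = 2.9: Pa²(3L − a)/(6EI) = 5231/EI
  triangular load, peak 4 at the free end: 11w₀L⁴/(120EI) = 6639/EI
  δ_0 = 20163/EI
Flexibility coefficient — unit upward force at Q: δ_{QQ} = L³/(3EI) = 520.3/EI.
With EI = 46000 kN·m²: δ_0 = 0.43832 m and δ_{QQ} = 0.011311 m/kN.
Compatibility — the beam at Q must follow the support down by 0.006 m: δ_0 − R_Q·δ_{QQ} = 0.006, so R_Q = (0.43832 − 0.006)/0.011311 = 38.22 kN.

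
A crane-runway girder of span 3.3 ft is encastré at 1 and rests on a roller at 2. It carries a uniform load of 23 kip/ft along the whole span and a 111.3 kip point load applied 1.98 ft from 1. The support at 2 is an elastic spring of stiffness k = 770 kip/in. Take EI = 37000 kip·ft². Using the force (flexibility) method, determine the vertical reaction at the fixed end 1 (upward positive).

Take the reaction at 2 as the redundant and release it; the primary structure is a cantilever fixed at 1.
Deflection at 2 on the released cantilever, summing each load's contribution:
  UDL 23: wL⁴/(8EI) = 341/EI
  point load 111.3 at a = 1.98: Pa²(3L − a)/(6EI) = 576/EI
  δ_0 = 916.9/EI
Tip deflection under a unit load at 2: L³/(3EI) = 11.98/EI.
With EI = 37000 kip·ft²: δ_0 = 0.024782 ft and δ_{22} = 0.000324 ft/kip.
Compatibility — the spring shortens by R_2/k under the reaction it provides: δ_0 − R_2·δ_{22} = R_2/k. With 1/k = 1/(770×12) ft/kip = 0.000108 ft/kip, R_2 = δ_0 / (δ_{22} + 1/k) = 0.024782 / (0.000324 + 0.000108) = 57.37 kip.
Vertical equilibrium: R_1 = ΣP − R_2 = 187.2 − 57.37 = 129.8 kip.

R_1 = 129.8 kip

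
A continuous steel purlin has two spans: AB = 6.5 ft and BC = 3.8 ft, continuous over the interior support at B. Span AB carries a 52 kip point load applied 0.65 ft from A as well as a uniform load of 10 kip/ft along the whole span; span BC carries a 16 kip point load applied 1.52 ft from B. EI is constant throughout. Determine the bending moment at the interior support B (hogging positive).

M_B = 48.19 kip·ft

Insert a hinge at B; M_B is the redundant, and each span becomes simply supported.
Rotations at B on the released spans (each span's end-slope, ×1/EI):
  span AB: point load 52 at a = 0.65: Pab(L + a)/(6LEI) = 36.25/EI
  span AB: UDL 10: wL³/(24EI) = 114.4/EI
  span BC: point load 16 at a = 1.52: Pab(L + b)/(6LEI) = 14.79/EI
  relative rotation θ_0 = (150.7 + 14.79)/EI = 165.5/EI
A unit hogging moment at B produces rotation L₁/(3EI) + L₂/(3EI) = 3.433/EI.
Slope continuity at B: θ_0 = M_B·3.433/EI, so M_B = 165.5/3.433 = 48.19 kip·ft (hogging).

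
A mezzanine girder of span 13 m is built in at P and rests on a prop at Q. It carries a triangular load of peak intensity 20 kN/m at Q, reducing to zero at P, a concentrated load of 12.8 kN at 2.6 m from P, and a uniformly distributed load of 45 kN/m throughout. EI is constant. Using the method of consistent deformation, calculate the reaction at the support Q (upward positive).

Choose R_Q as the redundant. The primary structure is the cantilever fixed at P.
Primary-structure tip deflection at Q by superposition:
  triangular load, peak 20 at the free end: 11w₀L⁴/(120EI) = 52362/EI
  point load 12.8 at a = 2.6: Pa²(3L − a)/(6EI) = 524.9/EI
  UDL 45: wL⁴/(8EI) = 160656/EI
  δ_0 = 213542/EI
Flexibility coefficient — unit upward force at Q: δ_{QQ} = L³/(3EI) = 732.3/EI.
The prop prevents deflection at Q: R_Q = δ_0/δ_{QQ} = 213542/732.3 = 291.6 kN.

R_Q = 291.6 kN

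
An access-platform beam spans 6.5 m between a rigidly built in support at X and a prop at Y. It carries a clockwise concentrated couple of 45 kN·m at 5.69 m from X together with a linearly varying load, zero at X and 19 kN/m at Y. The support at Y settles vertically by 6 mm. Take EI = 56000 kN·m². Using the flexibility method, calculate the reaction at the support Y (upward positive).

R_Y = 40.52 kN

Choose R_Y as the redundant. The primary structure is the cantilever fixed at X.
Downward deflection at the released point Y due to the loads:
  clockwise couple 45 at a = 5.69: M₀a(2L − a)/(2EI) = 935.9/EI
  triangular load, peak 19 at the free end: 11w₀L⁴/(120EI) = 3109/EI
  δ_0 = 4045/EI
Flexibility coefficient — unit upward force at Y: δ_{YY} = L³/(3EI) = 91.54/EI.
With EI = 56000 kN·m²: δ_0 = 0.072229 m and δ_{YY} = 0.001635 m/kN.
Compatibility — the beam at Y must follow the support down by 0.006 m: δ_0 − R_Y·δ_{YY} = 0.006, so R_Y = (0.072229 − 0.006)/0.001635 = 40.52 kN.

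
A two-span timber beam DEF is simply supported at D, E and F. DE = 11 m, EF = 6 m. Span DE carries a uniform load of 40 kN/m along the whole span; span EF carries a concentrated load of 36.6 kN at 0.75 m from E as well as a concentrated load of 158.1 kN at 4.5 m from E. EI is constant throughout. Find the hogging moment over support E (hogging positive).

Insert a hinge at E; M_E is the redundant, and each span becomes simply supported.
Discontinuity in slope at E on the released structure — sum the simple-span end rotations:
  span DE: UDL 40: wL³/(24EI) = 2218/EI
  span EF: point load 36.6 at a = 0.75: Pab(L + b)/(6LEI) = 45.04/EI
  span EF: point load 158.1 at a = 4.5: Pab(L + b)/(6LEI) = 222.3/EI
  relative rotation θ_0 = (2218 + 267.4)/EI = 2486/EI
A unit hogging moment at E produces rotation L₁/(3EI) + L₂/(3EI) = 5.667/EI.
Compatibility: M_E·(L₁+L₂)/(3EI) = θ_0, giving M_E = 438.7 kN·m (hogging).

M_E = 438.7 kN·m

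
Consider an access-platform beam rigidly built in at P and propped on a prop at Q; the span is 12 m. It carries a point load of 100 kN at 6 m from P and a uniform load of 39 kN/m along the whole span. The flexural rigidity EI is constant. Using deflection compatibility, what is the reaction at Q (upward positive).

R_Q = 206.8 kN

Remove the prop at Q; the released (primary) structure is a cantilever built in at P.
Downward deflection at the released point Q due to the loads:
  point load 100 at a = 6: Pa²(3L − a)/(6EI) = 18000/EI
  UDL 39: wL⁴/(8EI) = 101088/EI
  δ_0 = 119088/EI
Flexibility coefficient — unit upward force at Q: δ_{QQ} = L³/(3EI) = 576/EI.
The prop prevents deflection at Q: R_Q = δ_0/δ_{QQ} = 119088/576 = 206.8 kN.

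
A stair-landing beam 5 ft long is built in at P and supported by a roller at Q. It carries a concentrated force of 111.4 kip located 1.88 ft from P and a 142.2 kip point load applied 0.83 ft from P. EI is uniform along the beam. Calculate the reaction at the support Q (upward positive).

Release the roller at Q. Primary structure: cantilever fixed at P.
Deflection at Q on the released cantilever, summing each load's contribution:
  point load 111.4 at a = 1.88: Pa²(3L − a)/(6EI) = 861/EI
  point load 142.2 at a = 0.83: Pa²(3L − a)/(6EI) = 231.4/EI
  δ_0 = 1092/EI
Flexibility coefficient — unit upward force at Q: δ_{QQ} = L³/(3EI) = 41.67/EI.
The prop prevents deflection at Q: R_Q = δ_0/δ_{QQ} = 1092/41.67 = 26.22 kip.

R_Q = 26.22 kip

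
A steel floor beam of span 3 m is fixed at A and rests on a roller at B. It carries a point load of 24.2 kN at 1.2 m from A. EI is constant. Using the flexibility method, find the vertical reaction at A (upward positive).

R_A = 19.17 kN

Remove the prop at B; the released (primary) structure is a cantilever built in at A.
Free-end deflection of the primary structure under the applied loading (downward +):
  point load 24.2 at a = 1.2: Pa²(3L − a)/(6EI) = 45.3/EI
Tip deflection under a unit load at B: L³/(3EI) = 9/EI.
Compatibility at B: δ_0 − R_B·δ_{BB} = 0, so R_B = 45.3/9 = 5.034 kN.
Vertical equilibrium: R_A = ΣP − R_B = 24.2 − 5.034 = 19.17 kN.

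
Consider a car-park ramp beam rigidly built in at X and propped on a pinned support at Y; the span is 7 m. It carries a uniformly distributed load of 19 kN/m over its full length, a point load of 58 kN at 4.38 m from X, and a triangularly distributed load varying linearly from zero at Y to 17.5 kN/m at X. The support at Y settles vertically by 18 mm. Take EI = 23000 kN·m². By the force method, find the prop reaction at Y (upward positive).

R_Y = 85.46 kN

Remove the prop at Y; the released (primary) structure is a cantilever built in at X.
Primary-structure tip deflection at Y by superposition:
  UDL 19: wL⁴/(8EI) = 5702/EI
  point load 58 at a = 4.38: Pa²(3L − a)/(6EI) = 3082/EI
  triangular load, peak 17.5 at the fixed end: w₀L⁴/(30EI) = 1401/EI
  δ_0 = 10185/EI
Flexibility coefficient — unit upward force at Y: δ_{YY} = L³/(3EI) = 114.3/EI.
With EI = 23000 kN·m²: δ_0 = 0.44283 m and δ_{YY} = 0.004971 m/kN.
Compatibility — the beam at Y must follow the support down by 0.018 m: δ_0 − R_Y·δ_{YY} = 0.018, so R_Y = (0.44283 − 0.018)/0.004971 = 85.46 kN.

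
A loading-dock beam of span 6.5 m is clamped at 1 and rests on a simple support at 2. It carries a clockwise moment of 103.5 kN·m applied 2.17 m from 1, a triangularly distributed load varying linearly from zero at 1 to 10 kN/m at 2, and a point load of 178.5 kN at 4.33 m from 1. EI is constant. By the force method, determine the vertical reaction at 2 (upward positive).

R_2 = 123.6 kN

Release the roller at 2. Primary structure: cantilever fixed at 1.
Deflection at 2 on the released cantilever, summing each load's contribution:
  clockwise couple 103.5 at a = 2.17: M₀a(2L − a)/(2EI) = 1216/EI
  triangular load, peak 10 at the free end: 11w₀L⁴/(120EI) = 1636/EI
  point load 178.5 at a = 4.33: Pa²(3L − a)/(6EI) = 8462/EI
  δ_0 = 11314/EI
Flexibility coefficient — unit upward force at 2: δ_{22} = L³/(3EI) = 91.54/EI.
The prop prevents deflection at 2: R_2 = δ_0/δ_{22} = 11314/91.54 = 123.6 kN.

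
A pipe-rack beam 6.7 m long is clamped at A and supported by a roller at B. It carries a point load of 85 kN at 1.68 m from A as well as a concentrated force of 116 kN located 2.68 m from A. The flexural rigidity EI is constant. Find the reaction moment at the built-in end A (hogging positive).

Remove the prop at B; the released (primary) structure is a cantilever built in at A.
Free-end deflection of the primary structure under the applied loading (downward +):
  point load 85 at a = 1.68: Pa²(3L − a)/(6EI) = 736.5/EI
  point load 116 at a = 2.68: Pa²(3L − a)/(6EI) = 2419/EI
  δ_0 = 3155/EI
Tip deflection under a unit load at B: L³/(3EI) = 100.3/EI.
The prop prevents deflection at B: R_B = δ_0/δ_{BB} = 3155/100.3 = 31.47 kN.
Moment equilibrium about A: M_A = Σ(load moments about A) − R_B·L = 453.7 − 31.47×6.7 = 242.8 kN·m.

M_A = 242.8 kN·m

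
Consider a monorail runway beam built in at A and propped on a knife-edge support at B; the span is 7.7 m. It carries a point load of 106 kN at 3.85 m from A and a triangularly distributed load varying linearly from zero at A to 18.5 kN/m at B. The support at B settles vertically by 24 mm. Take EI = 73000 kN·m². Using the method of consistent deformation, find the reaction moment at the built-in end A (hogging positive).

M_A = 305.7 kN·m

Take the reaction at B as the redundant and release it; the primary structure is a cantilever fixed at A.
Deflection at B on the released cantilever, summing each load's contribution:
  point load 106 at a = 3.85: Pa²(3L − a)/(6EI) = 5041/EI
  triangular load, peak 18.5 at the free end: 11w₀L⁴/(120EI) = 5961/EI
  δ_0 = 11002/EI
Tip deflection under a unit load at B: L³/(3EI) = 152.2/EI.
With EI = 73000 kN·m²: δ_0 = 0.15072 m and δ_{BB} = 0.002085 m/kN.
Compatibility — the beam at B must follow the support down by 0.024 m: δ_0 − R_B·δ_{BB} = 0.024, so R_B = (0.15072 − 0.024)/0.002085 = 60.79 kN.
Moment equilibrium about A: M_A = Σ(load moments about A) − R_B·L = 773.7 − 60.79×7.7 = 305.7 kN·m.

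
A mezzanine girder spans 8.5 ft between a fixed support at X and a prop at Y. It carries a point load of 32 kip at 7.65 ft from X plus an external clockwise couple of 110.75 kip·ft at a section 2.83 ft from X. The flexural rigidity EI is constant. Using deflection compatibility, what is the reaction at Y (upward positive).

Choose R_Y as the redundant. The primary structure is the cantilever fixed at X.
Free-end deflection of the primary structure under the applied loading (downward +):
  point load 32 at a = 7.65: Pa²(3L − a)/(6EI) = 5571/EI
  clockwise couple 110.75 at a = 2.83: M₀a(2L − a)/(2EI) = 2221/EI
  δ_0 = 7792/EI
Flexibility coefficient — unit upward force at Y: δ_{YY} = L³/(3EI) = 204.7/EI.
Compatibility at Y: δ_0 − R_Y·δ_{YY} = 0, so R_Y = 7792/204.7 = 38.06 kip.

R_Y = 38.06 kip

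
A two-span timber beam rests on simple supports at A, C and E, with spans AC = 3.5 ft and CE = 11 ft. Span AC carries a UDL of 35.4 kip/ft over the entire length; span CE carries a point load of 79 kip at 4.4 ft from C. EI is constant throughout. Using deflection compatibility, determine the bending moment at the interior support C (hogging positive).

Insert a hinge at C; M_C is the redundant, and each span becomes simply supported.
End slopes at the hinge C, treating each span as simply supported:
  span AC: UDL 35.4: wL³/(24EI) = 63.24/EI
  span CE: point load 79 at a = 4.4: Pab(L + b)/(6LEI) = 611.8/EI
  relative rotation θ_0 = (63.24 + 611.8)/EI = 675/EI
A unit hogging moment at C produces rotation L₁/(3EI) + L₂/(3EI) = 4.833/EI.
Slope continuity at C: θ_0 = M_C·4.833/EI, so M_C = 675/4.833 = 139.7 kip·ft (hogging).

M_C = 139.7 kip·ft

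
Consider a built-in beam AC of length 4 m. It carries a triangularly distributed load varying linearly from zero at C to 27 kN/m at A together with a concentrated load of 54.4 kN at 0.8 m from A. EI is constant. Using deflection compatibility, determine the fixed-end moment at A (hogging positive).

Take the two fixed-end moments M_A, M_C as redundants; the released structure is the simple span AC.
On the primary (simply-supported) span, the end slopes from the loading are:
  at A: triangular load, peak 27: w₀L³/(45EI) = 38.4/EI
  at C: triangular load, peak 27: 7w₀L³/(360EI) = 33.6/EI
  at A: point load 54.4 at a = 0.8: Pab(L + b)/(6LEI) = 41.78/EI
  at C: point load 54.4 at a = 0.8: Pab(L + a)/(6LEI) = 27.85/EI
  θ_A0 = 80.18/EI,  θ_C0 = 61.45/EI
Flexibility coefficients: a unit moment at one end gives L/(3EI) there and L/(6EI) at the far end, so f₁₁ = f₂₂ = 1.333/EI and f₁₂ = f₂₁ = 0.6667/EI.
Compatibility — zero rotation at each built-in end:
  1.333 M_A + 0.6667 M_C = 80.18
  0.6667 M_A + 1.333 M_C = 61.45
Solving the pair gives M_A = 49.45 kN·m and M_C = 21.36 kN·m (hogging).

M_A = 49.45 kN·m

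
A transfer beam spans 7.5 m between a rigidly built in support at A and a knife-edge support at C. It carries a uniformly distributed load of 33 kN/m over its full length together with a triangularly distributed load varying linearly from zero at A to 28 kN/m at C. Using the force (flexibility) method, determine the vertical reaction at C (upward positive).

R_C = 150.6 kN

Release the roller at C. Primary structure: cantilever fixed at A.
Deflection at C on the released cantilever, summing each load's contribution:
  UDL 33: wL⁴/(8EI) = 13052/EI
  triangular load, peak 28 at the free end: 11w₀L⁴/(120EI) = 8121/EI
  δ_0 = 21173/EI
Tip deflection under a unit load at C: L³/(3EI) = 140.6/EI.
The prop prevents deflection at C: R_C = δ_0/δ_{CC} = 21173/140.6 = 150.6 kN.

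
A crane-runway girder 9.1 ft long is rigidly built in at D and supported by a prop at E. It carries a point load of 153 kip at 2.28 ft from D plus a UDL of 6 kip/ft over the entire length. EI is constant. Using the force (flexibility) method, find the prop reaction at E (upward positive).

Take the reaction at E as the redundant and release it; the primary structure is a cantilever fixed at D.
Downward deflection at the released point E due to the loads:
  point load 153 at a = 2.28: Pa²(3L − a)/(6EI) = 3317/EI
  UDL 6: wL⁴/(8EI) = 5143/EI
  δ_0 = 8460/EI
Tip deflection under a unit load at E: L³/(3EI) = 251.2/EI.
The prop prevents deflection at E: R_E = δ_0/δ_{EE} = 8460/251.2 = 33.68 kip.

R_E = 33.68 kip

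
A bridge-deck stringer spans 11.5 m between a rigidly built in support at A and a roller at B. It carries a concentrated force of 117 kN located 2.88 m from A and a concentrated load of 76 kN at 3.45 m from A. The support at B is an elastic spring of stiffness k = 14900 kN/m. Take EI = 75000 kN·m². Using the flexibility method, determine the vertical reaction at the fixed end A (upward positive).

Take the reaction at B as the redundant and release it; the primary structure is a cantilever fixed at A.
Downward deflection at the released point B due to the loads:
  point load 117 at a = 2.88: Pa²(3L − a)/(6EI) = 5114/EI
  point load 76 at a = 3.45: Pa²(3L − a)/(6EI) = 4681/EI
  δ_0 = 9795/EI
Flexibility coefficient — unit upward force at B: δ_{BB} = L³/(3EI) = 507/EI.
With EI = 75000 kN·m²: δ_0 = 0.13061 m and δ_{BB} = 0.006759 m/kN.
Compatibility — the spring shortens by R_B/k under the reaction it provides: δ_0 − R_B·δ_{BB} = R_B/k. With 1/k = 0.000067 m/kN, R_B = δ_0 / (δ_{BB} + 1/k) = 0.13061 / (0.006759 + 0.000067) = 19.13 kN.
Vertical equilibrium: R_A = ΣP − R_B = 193 − 19.13 = 173.9 kN.

R_A = 173.9 kN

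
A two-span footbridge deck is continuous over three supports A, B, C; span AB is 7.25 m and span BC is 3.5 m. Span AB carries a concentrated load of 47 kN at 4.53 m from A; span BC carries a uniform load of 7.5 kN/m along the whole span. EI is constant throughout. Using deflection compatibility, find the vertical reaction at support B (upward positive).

R_B = 62.62 kN

Release continuity at B by inserting a hinge; the redundant is the internal moment M_B. The primary structure is two simply-supported spans AB and BC.
End slopes at the hinge B, treating each span as simply supported:
  span AB: point load 47 at a = 4.53: Pab(L + a)/(6LEI) = 156.8/EI
  span BC: UDL 7.5: wL³/(24EI) = 13.4/EI
  relative rotation θ_0 = (156.8 + 13.4)/EI = 170.2/EI
A unit hogging moment at B produces rotation L₁/(3EI) + L₂/(3EI) = 3.583/EI.
Compatibility: M_B·(L₁+L₂)/(3EI) = θ_0, giving M_B = 47.5 kN·m (hogging).
Span AB, ΣM about A with M_B applied at B: R_B^{AB}·7.25 = 212.9 + 47.5, so R_B^{AB} = 35.92 kN and R_A = 47 − 35.92 = 11.08 kN.
Span BC, ΣM about C: R_B^{BC}·3.5 = 45.94 + 47.5, so R_B^{BC} = 26.7 kN and R_C = 26.25 − 26.7 = -0.4478 kN.
R_B = 35.92 + 26.7 = 62.62 kN.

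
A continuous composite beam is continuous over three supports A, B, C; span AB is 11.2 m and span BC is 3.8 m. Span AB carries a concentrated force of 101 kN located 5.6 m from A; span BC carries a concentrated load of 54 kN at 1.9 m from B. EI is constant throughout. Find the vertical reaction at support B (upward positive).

Release continuity at B by inserting a hinge; the redundant is the internal moment M_B. The primary structure is two simply-supported spans AB and BC.
End slopes at the hinge B, treating each span as simply supported:
  span AB: point load 101 at a = 5.6: Pab(L + a)/(6LEI) = 791.8/EI
  span BC: point load 54 at a = 1.9: Pab(L + b)/(6LEI) = 48.73/EI
  relative rotation θ_0 = (791.8 + 48.73)/EI = 840.6/EI
A unit hogging moment at B produces rotation L₁/(3EI) + L₂/(3EI) = 5/EI.
Compatibility: M_B·(L₁+L₂)/(3EI) = θ_0, giving M_B = 168.1 kN·m (hogging).
Span AB, ΣM about A with M_B applied at B: R_B^{AB}·11.2 = 565.6 + 168.1, so R_B^{AB} = 65.51 kN and R_A = 101 − 65.51 = 35.49 kN.
Span BC, ΣM about C: R_B^{BC}·3.8 = 102.6 + 168.1, so R_B^{BC} = 71.24 kN and R_C = 54 − 71.24 = -17.24 kN.
R_B = 65.51 + 71.24 = 136.8 kN.

R_B = 136.8 kN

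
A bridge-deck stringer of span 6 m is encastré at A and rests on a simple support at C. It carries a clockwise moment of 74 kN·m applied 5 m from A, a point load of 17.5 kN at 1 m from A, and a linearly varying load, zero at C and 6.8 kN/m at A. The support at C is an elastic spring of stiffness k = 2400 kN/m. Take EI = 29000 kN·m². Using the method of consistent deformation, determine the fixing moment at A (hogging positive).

Take the reaction at C as the redundant and release it; the primary structure is a cantilever fixed at A.
Deflection at C on the released cantilever, summing each load's contribution:
  clockwise couple 74 at a = 5: M₀a(2L − a)/(2EI) = 1295/EI
  point load 17.5 at a = 1: Pa²(3L − a)/(6EI) = 49.58/EI
  triangular load, peak 6.8 at the fixed end: w₀L⁴/(30EI) = 293.8/EI
  δ_0 = 1638/EI
Tip deflection under a unit load at C: L³/(3EI) = 72/EI.
With EI = 29000 kN·m²: δ_0 = 0.056495 m and δ_{CC} = 0.002483 m/kN.
Compatibility — the spring shortens by R_C/k under the reaction it provides: δ_0 − R_C·δ_{CC} = R_C/k. With 1/k = 0.000417 m/kN, R_C = δ_0 / (δ_{CC} + 1/k) = 0.056495 / (0.002483 + 0.000417) = 19.48 kN.
Moment equilibrium about A: M_A = Σ(load moments about A) − R_C·L = 132.3 − 19.48×6 = 15.39 kN·m.

M_A = 15.39 kN·m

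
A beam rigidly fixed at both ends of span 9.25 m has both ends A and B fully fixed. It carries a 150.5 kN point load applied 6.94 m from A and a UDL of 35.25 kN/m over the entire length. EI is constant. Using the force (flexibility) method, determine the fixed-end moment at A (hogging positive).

Release both end moments; the primary structure is a simply-supported span AB with redundants M_A and M_B.
On the primary (simply-supported) span, the end slopes from the loading are:
  at A: point load 150.5 at a = 6.94: Pab(L + b)/(6LEI) = 502.5/EI
  at B: point load 150.5 at a = 6.94: Pab(L + a)/(6LEI) = 703.8/EI
  at A: UDL 35.25: wL³/(24EI) = 1162/EI
  at B: UDL 35.25: wL³/(24EI) = 1162/EI
  θ_A0 = 1665/EI,  θ_B0 = 1866/EI
Flexibility coefficients: a unit moment at one end gives L/(3EI) there and L/(6EI) at the far end, so f₁₁ = f₂₂ = 3.083/EI and f₁₂ = f₂₁ = 1.542/EI.
Compatibility — zero rotation at each built-in end:
  3.083 M_A + 1.542 M_B = 1665
  1.542 M_A + 3.083 M_B = 1866
Solving the pair gives M_A = 316.5 kN·m and M_B = 447 kN·m (hogging).

M_A = 316.5 kN·m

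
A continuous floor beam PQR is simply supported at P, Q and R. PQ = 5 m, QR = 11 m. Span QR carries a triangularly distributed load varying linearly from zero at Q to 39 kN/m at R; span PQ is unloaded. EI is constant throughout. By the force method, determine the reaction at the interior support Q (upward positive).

R_Q = 126.6 kN

Release continuity at Q by inserting a hinge; the redundant is the internal moment M_Q. The primary structure is two simply-supported spans PQ and QR.
Discontinuity in slope at Q on the released structure — sum the simple-span end rotations:
  span QR: triangular load, peak 39: 7w₀L³/(360EI) = 1009/EI
  relative rotation θ_0 = (0 + 1009)/EI = 1009/EI
A unit hogging moment at Q produces rotation L₁/(3EI) + L₂/(3EI) = 5.333/EI.
Slope continuity at Q: θ_0 = M_Q·5.333/EI, so M_Q = 1009/5.333 = 189.3 kN·m (hogging).
Span PQ, ΣM about P with M_Q applied at Q: R_Q^{PQ}·5 = 0 + 189.3, so R_Q^{PQ} = 37.85 kN and R_P = 0 − 37.85 = -37.85 kN.
Span QR, ΣM about R: R_Q^{QR}·11 = 786.5 + 189.3, so R_Q^{QR} = 88.7 kN and R_R = 214.5 − 88.7 = 125.8 kN.
R_Q = 37.85 + 88.7 = 126.6 kN.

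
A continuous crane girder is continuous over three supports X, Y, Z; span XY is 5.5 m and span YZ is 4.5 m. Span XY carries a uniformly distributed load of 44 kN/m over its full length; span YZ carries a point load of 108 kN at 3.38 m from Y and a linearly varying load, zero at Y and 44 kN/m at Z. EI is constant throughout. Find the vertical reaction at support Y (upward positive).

Take M_Y as the redundant. Released structure: two simple spans XY and YZ with a hinge at Y.
End slopes at the hinge Y, treating each span as simply supported:
  span XY: UDL 44: wL³/(24EI) = 305/EI
  span YZ: point load 108 at a = 3.38: Pab(L + b)/(6LEI) = 85.1/EI
  span YZ: triangular load, peak 44: 7w₀L³/(360EI) = 77.96/EI
  relative rotation θ_0 = (305 + 163.1)/EI = 468.1/EI
A unit hogging moment at Y produces rotation L₁/(3EI) + L₂/(3EI) = 3.333/EI.
Compatibility: M_Y·(L₁+L₂)/(3EI) = θ_0, giving M_Y = 140.4 kN·m (hogging).
Span XY, ΣM about X with M_Y applied at Y: R_Y^{XY}·5.5 = 665.5 + 140.4, so R_Y^{XY} = 146.5 kN and R_X = 242 − 146.5 = 95.47 kN.
Span YZ, ΣM about Z: R_Y^{YZ}·4.5 = 269.5 + 140.4, so R_Y^{YZ} = 91.09 kN and R_Z = 207 − 91.09 = 115.9 kN.
R_Y = 146.5 + 91.09 = 237.6 kN.

R_Y = 237.6 kN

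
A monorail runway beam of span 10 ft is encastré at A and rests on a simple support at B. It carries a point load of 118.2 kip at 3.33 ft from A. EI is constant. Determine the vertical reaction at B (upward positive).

R_B = 17.48 kip

Choose R_B as the redundant. The primary structure is the cantilever fixed at A.
Deflection at B on the released cantilever, summing each load's contribution:
  point load 118.2 at a = 3.33: Pa²(3L − a)/(6EI) = 5826/EI
Tip deflection under a unit load at B: L³/(3EI) = 333.3/EI.
Compatibility at B: δ_0 − R_B·δ_{BB} = 0, so R_B = 5826/333.3 = 17.48 kip.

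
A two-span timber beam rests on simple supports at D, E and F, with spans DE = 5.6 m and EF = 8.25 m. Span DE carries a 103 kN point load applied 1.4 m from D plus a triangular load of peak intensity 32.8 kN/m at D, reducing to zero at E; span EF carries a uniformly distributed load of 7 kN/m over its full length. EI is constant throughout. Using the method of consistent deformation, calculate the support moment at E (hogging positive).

M_E = 87.07 kN·m

Release continuity at E by inserting a hinge; the redundant is the internal moment M_E. The primary structure is two simply-supported spans DE and EF.
Rotations at E on the released spans (each span's end-slope, ×1/EI):
  span DE: point load 103 at a = 1.4: Pab(L + a)/(6LEI) = 126.2/EI
  span DE: triangular load, peak 32.8: 7w₀L³/(360EI) = 112/EI
  span EF: UDL 7: wL³/(24EI) = 163.8/EI
  relative rotation θ_0 = (238.2 + 163.8)/EI = 402/EI
A unit hogging moment at E produces rotation L₁/(3EI) + L₂/(3EI) = 4.617/EI.
Compatibility: M_E·(L₁+L₂)/(3EI) = θ_0, giving M_E = 87.07 kN·m (hogging).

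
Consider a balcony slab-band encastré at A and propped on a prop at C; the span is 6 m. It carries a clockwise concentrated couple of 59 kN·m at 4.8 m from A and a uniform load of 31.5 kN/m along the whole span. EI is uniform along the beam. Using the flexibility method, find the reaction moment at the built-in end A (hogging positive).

Take the reaction at C as the redundant and release it; the primary structure is a cantilever fixed at A.
Primary-structure tip deflection at C by superposition:
  clockwise couple 59 at a = 4.8: M₀a(2L − a)/(2EI) = 1020/EI
  UDL 31.5: wL⁴/(8EI) = 5103/EI
  δ_0 = 6123/EI
Flexibility coefficient — unit upward force at C: δ_{CC} = L³/(3EI) = 72/EI.
The prop prevents deflection at C: R_C = δ_0/δ_{CC} = 6123/72 = 85.03 kN.
Moment equilibrium about A: M_A = Σ(load moments about A) − R_C·L = 626 − 85.03×6 = 115.8 kN·m.

M_A = 115.8 kN·m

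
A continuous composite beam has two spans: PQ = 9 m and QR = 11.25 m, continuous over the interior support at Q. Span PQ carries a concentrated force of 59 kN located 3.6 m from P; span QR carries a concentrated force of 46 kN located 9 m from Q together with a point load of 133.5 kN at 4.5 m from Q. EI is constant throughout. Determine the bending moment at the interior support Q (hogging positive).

M_Q = 227.4 kN·m

Take M_Q as the redundant. Released structure: two simple spans PQ and QR with a hinge at Q.
Rotations at Q on the released spans (each span's end-slope, ×1/EI):
  span PQ: point load 59 at a = 3.6: Pab(L + a)/(6LEI) = 267.6/EI
  span QR: point load 46 at a = 9: Pab(L + b)/(6LEI) = 186.3/EI
  span QR: point load 133.5 at a = 4.5: Pab(L + b)/(6LEI) = 1081/EI
  relative rotation θ_0 = (267.6 + 1268)/EI = 1535/EI
A unit hogging moment at Q produces rotation L₁/(3EI) + L₂/(3EI) = 6.75/EI.
Compatibility: M_Q·(L₁+L₂)/(3EI) = θ_0, giving M_Q = 227.4 kN·m (hogging).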